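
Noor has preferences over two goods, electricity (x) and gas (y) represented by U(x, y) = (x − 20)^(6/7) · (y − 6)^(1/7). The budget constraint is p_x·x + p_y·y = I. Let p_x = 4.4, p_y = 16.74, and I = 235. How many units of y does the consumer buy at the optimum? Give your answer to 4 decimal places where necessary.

y* = 6.3973

MRS = 6·(y−6)/(x−20). Tangency with p_x/p_y gives y−6 = (1/6)·(p_x/p_y)·(x−20).
Substituting into the budget: x* = 20 + 6/7·(I − 20·p_x − 6·p_y)/p_x, and y* = 6 + 1/7·(…)/p_y.
Discretionary income = 235 − 20·4.4 − 6·16.74 = 46.56; y* = 6 + 1/7·46.56/16.74 = 6.3973.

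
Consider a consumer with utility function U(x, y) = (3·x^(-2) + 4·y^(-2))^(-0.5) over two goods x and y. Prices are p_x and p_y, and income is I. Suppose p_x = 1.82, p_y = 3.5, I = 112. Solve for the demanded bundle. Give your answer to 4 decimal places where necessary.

MU_x ∝ 3·x^(-3), MU_y ∝ 4·y^(-3), so MRS = (3/4)·(y/x)^(3) = p_x/p_y.
Hence y/x = ((4/3)·p_x/p_y)^(1/(3)), i.e. raised to the 1/3 power.
With the ratio pinned down, the budget gives x* = I/(p_x + p_y·(y/x)) and y* = (y/x)·x*.
Numerically y/x = 0.885076, so x* = 112/(1.82 + 3.5·0.885076) = 22.7746 and y* = 0.885076·22.7746 = 20.1572.

x* = 22.7746, y* = 20.1572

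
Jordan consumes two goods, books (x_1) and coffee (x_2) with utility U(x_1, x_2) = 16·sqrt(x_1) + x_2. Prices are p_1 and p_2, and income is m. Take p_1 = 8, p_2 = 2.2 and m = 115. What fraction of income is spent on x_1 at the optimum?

MU_x_1 = 8/√x_1, MU_x_2 = 1. Tangency: 8/√x_1 = p_1/p_2.
Solve: √x_1 = 8·p_2/p_1, so x_1*(p_1,p_2) = (8·p_2/p_1)², and x_2* = (m − p_1·x_1*)/p_2.
Plugging in: x_1* = (8·2.2/8)² = 4.84, x_2* = 34.6727.
Expenditure on x_1: 8·4.84 = 38.72; share = 0.3367.

share on x_1 = 0.3367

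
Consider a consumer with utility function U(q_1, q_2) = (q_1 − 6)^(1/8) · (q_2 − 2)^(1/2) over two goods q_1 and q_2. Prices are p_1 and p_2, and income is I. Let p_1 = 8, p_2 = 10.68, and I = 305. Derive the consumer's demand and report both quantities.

MRS = (1/4)·(q_2−2)/(q_1−6). Tangency with p_1/p_2 gives q_2−2 = 4·(p_1/p_2)·(q_1−6).
After buying the subsistence bundle (6, 2), a share 0.2 of the remaining income goes to q_1: q_1* = 6 + 0.2·(I − 6p_1 − 2p_2)/p_1.
Discretionary income = 305 − 6·8 − 2·10.68 = 235.64; q_1* = 6 + 0.2·235.64/8 = 11.891; q_2* = 2 + 0.8·235.64/10.68 = 19.6509.

q_1* = 11.891, q_2* = 19.6509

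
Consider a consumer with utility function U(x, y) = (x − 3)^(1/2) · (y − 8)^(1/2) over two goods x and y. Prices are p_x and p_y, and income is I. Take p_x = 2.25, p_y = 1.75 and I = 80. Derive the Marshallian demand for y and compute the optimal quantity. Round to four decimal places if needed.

y* = 24.9286

This is Cobb-Douglas in (x−3, y−8): tangency gives 0.5·p_y·(y−8) = 0.5·p_x·(x−3).
After buying the subsistence bundle (3, 8), a share 0.5 of the remaining income goes to x: x* = 3 + 0.5·(I − 3p_x − 8p_y)/p_x.
Discretionary income = 80 − 3·2.25 − 8·1.75 = 59.25; y* = 8 + 0.5·59.25/1.75 = 24.9286.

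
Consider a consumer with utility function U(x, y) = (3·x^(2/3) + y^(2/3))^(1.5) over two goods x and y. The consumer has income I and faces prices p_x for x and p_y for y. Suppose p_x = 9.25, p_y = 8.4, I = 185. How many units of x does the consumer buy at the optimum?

x* = 19.1404

MU_x ∝ 3·x^(-1/3), MU_y ∝ y^(-1/3), so MRS = 3·(y/x)^(1/3) = p_x/p_y.
Hence y/x = ((1/3)·p_x/p_y)^(1/(1/3)), i.e. raised to the 3 power.
With the ratio pinned down, the budget gives x* = I/(p_x + p_y·(y/x)) and y* = (y/x)·x*.
Numerically y/x = 0.049457, so x* = 185/(9.25 + 8.4·0.049457) = 19.1404.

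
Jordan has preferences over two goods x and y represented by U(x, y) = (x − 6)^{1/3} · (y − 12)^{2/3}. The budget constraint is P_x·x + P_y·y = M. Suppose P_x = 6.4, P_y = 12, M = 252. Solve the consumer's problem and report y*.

MRS = (1/2)·(y−12)/(x−6). Tangency with P_x/P_y gives y−12 = 2·(P_x/P_y)·(x−6).
Substituting into the budget: x* = 6 + 1/3·(M − 6·P_x − 12·P_y)/P_x, and y* = 12 + 2/3·(…)/P_y.
Discretionary income = 252 − 6·6.4 − 12·12 = 69.6; y* = 12 + 2/3·69.6/12 = 15.8667.

y* = 15.8667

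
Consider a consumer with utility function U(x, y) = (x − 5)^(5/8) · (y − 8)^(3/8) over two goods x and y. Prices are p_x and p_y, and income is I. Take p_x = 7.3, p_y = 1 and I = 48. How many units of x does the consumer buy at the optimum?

x* = 5.2997

Substituting into the budget: x* = 5 + 0.625·(I − 5·p_x − 8·p_y)/p_x, and y* = 8 + 0.375·(…)/p_y.
Discretionary income = 48 − 5·7.3 − 8·1 = 3.5; x* = 5 + 0.625·3.5/7.3 = 5.2997.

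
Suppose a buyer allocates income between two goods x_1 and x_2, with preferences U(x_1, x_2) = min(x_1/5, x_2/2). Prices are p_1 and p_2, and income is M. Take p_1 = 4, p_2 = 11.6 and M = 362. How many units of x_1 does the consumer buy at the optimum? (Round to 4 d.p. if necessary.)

x_1* = 41.8981

With perfect complements, no substitution: consume in ratio x_1:x_2 = 5:2.
Budget: p_1·x_1 + p_2·(2/5)·x_1 = M, so (5·p_1 + 2·p_2)·x_1 = 5·M.
Demand: x_1*(p_1,p_2,M) = 5·M/(5·p_1 + 2·p_2), x_2* = 2·M/(5·p_1 + 2·p_2).
Here 5·4 + 2·11.6 = 43.2, giving x_1* = 41.8981.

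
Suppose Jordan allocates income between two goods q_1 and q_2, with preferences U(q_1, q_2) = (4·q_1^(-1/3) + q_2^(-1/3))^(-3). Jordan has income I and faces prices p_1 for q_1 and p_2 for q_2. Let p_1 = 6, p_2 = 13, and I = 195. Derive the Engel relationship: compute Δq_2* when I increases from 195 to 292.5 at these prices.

Numerically q_2/q_1 = 0.197975, so q_1* = 195/(6 + 13·0.197975) = 22.744 and q_2* = 0.197975·22.744 = 4.5028.
At I' = 292.5: q_2* = 6.7541. Change: 6.7541 − 4.5028 = 2.2514.

Δq_2* = 2.2514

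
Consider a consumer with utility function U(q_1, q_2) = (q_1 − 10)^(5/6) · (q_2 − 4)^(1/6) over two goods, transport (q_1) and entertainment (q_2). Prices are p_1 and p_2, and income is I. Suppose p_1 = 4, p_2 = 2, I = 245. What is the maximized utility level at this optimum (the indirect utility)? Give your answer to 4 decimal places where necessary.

V = 35.2291

This is Cobb-Douglas in (q_1−10, q_2−4): tangency gives 5/6·p_2·(q_2−4) = 1/6·p_1·(q_1−10).
After buying the subsistence bundle (10, 4), a share 5/6 of the remaining income goes to q_1: q_1* = 10 + 5/6·(I − 10p_1 − 4p_2)/p_1.
Discretionary income = 245 − 10·4 − 4·2 = 197; q_1* = 10 + 5/6·197/4 = 51.0417; q_2* = 4 + 1/6·197/2 = 20.4167.
Utility at the optimum: U(51.0417, 20.4167) = 35.2291.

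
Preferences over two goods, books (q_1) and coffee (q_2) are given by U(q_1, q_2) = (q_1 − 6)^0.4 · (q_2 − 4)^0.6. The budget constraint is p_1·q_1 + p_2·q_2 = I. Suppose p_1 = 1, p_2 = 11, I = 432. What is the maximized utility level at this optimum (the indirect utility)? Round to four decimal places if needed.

This is Cobb-Douglas in (q_1−6, q_2−4): tangency gives 0.4·p_2·(q_2−4) = 0.6·p_1·(q_1−6).
Substituting into the budget: q_1* = 6 + 0.4·(I − 6·p_1 − 4·p_2)/p_1, and q_2* = 4 + 0.6·(…)/p_2.
Discretionary income = 432 − 6·1 − 4·11 = 382; q_1* = 6 + 0.4·382/1 = 158.8; q_2* = 4 + 0.6·382/11 = 24.8364.
Utility at the optimum: U(158.8, 24.8364) = 46.232.

V = 46.232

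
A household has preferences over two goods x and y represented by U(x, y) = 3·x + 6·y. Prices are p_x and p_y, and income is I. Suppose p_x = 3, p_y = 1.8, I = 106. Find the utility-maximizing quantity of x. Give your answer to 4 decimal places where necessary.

x* = 0

Perfect substitutes: compare marginal utility per dollar. 3/p_x vs 6/p_y → 1 vs 3.3333.
y gives more utility per dollar, so spend all income on y: y* = I/p_y, x* = 0.
Numerically: x* = 0, y* = 58.8889.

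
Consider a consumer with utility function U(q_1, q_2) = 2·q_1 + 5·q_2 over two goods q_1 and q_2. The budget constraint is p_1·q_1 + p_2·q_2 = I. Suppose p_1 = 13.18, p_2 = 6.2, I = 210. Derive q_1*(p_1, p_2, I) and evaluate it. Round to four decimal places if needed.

q_1* = 0

Linear utility — the consumer picks whichever good has higher MU/price: 2/13.18 = 0.1517 vs 5/6.2 = 0.8065.
q_2 gives more utility per dollar, so spend all income on q_2: q_2* = I/p_2, q_1* = 0.
Numerically: q_1* = 0, q_2* = 33.871.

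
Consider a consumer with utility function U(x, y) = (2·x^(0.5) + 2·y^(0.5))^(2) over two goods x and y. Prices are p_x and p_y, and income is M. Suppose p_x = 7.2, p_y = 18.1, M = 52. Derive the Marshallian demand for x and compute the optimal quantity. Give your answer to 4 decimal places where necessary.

x* = 5.1669

From the CES first-order condition, (y/x)^(0.5) = p_x/p_y.
Hence y/x = (p_x/p_y)^(1/(0.5)), i.e. raised to the 2 power.
With the ratio pinned down, the budget gives x* = M/(p_x + p_y·(y/x)) and y* = (y/x)·x*.
Numerically y/x = 0.158237, so x* = 52/(7.2 + 18.1·0.158237) = 5.1669.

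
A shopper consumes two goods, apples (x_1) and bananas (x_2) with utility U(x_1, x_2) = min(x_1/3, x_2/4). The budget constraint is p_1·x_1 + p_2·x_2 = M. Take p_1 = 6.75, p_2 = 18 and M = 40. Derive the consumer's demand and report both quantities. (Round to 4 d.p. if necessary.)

x_1* = 1.3008, x_2* = 1.7344

With perfect complements, no substitution: consume in ratio x_1:x_2 = 3:4.
Budget: p_1·x_1 + p_2·(4/3)·x_1 = M, so (3·p_1 + 4·p_2)·x_1 = 3·M.
Demand: x_1*(p_1,p_2,M) = 3·M/(3·p_1 + 4·p_2), x_2* = 4·M/(3·p_1 + 4·p_2).
Here 3·6.75 + 4·18 = 92.25, giving x_1* = 1.3008 and x_2* = 1.7344.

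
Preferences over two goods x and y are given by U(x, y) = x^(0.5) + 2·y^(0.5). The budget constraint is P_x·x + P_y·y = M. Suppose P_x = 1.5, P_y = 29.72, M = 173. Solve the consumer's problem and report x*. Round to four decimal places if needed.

MU_x ∝ x^(-0.5), MU_y ∝ 2·y^(-0.5), so MRS = (1/2)·(y/x)^(0.5) = P_x/P_y.
Hence y/x = (2·P_x/P_y)^(1/(0.5)), i.e. raised to the 2 power.
Substitute y = (y/x)·x into the budget: x* = M/(P_x + P_y·(y/x)).
Numerically y/x = 0.010189, so x* = 173/(1.5 + 29.72·0.010189) = 95.9604.

x* = 95.9604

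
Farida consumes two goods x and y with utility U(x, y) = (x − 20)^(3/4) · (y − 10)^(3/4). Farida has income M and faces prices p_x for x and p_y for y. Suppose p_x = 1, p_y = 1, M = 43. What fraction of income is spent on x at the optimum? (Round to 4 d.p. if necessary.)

Let x' = x−20, y' = y−10. MRS = y'/x' = p_x/p_y.
After buying the subsistence bundle (20, 10), a share 0.5 of the remaining income goes to x: x* = 20 + 0.5·(M − 20p_x − 10p_y)/p_x.
Discretionary income = 43 − 20·1 − 10·1 = 13; x* = 20 + 0.5·13/1 = 26.5; y* = 10 + 0.5·13/1 = 16.5.
Expenditure on x: 1·26.5 = 26.5; share = 0.6163.

share on x = 0.6163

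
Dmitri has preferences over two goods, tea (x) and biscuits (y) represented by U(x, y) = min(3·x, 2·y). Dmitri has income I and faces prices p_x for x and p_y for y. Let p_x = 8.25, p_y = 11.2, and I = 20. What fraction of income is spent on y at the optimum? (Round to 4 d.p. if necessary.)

With perfect complements, no substitution: consume in ratio x:y = 2:3.
Budget: p_x·x + p_y·(3/2)·x = I, so (2·p_x + 3·p_y)·x = 2·I.
Demand: x*(p_x,p_y,I) = 2·I/(2·p_x + 3·p_y), y* = 3·I/(2·p_x + 3·p_y).
Here 2·8.25 + 3·11.2 = 50.1, giving x* = 0.7984 and y* = 1.1976.
Expenditure on y: 11.2·1.1976 = 13.4132; share = 0.6707.

share on y = 0.6707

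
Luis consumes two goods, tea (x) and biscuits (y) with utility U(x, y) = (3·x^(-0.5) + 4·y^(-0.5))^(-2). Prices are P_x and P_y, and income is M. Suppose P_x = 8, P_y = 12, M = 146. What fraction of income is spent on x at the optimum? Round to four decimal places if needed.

From the CES first-order condition, (3/4)·(y/x)^(1.5) = P_x/P_y.
Solve for the ratio: y/x = [(4/3)·P_x/P_y]^(2/3).
With the ratio pinned down, the budget gives x* = M/(P_x + P_y·(y/x)) and y* = (y/x)·x*.
Numerically y/x = 0.924482, so x* = 146/(8 + 12·0.924482) = 7.6465 and y* = 0.924482·7.6465 = 7.069.
Expenditure on x: 8·7.6465 = 61.1718; share = 0.419.

share on x = 0.419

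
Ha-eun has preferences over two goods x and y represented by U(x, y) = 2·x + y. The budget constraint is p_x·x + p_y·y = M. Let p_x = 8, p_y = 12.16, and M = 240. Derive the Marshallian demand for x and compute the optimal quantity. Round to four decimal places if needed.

x* = 30

Linear utility — the consumer picks whichever good has higher MU/price: 2/8 = 0.25 vs 1/12.16 = 0.0822.
x gives more utility per dollar, so spend all income on x: x* = M/p_x, y* = 0.
Numerically: x* = 30, y* = 0.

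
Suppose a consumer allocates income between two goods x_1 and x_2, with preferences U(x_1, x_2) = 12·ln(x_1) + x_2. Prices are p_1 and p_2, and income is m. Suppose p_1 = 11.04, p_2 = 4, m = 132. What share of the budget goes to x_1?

share on x_1 = 0.3636

MU_x_1 = 12/x_1, MU_x_2 = 1. Tangency: 12/x_1 = p_1/p_2.
So x_1*(p_1,p_2) = 12·p_2/p_1, independent of income; and x_2* = (m − 12·p_2)/p_2.
At the given prices: x_1* = 12·4/11.04 = 4.3478, and x_2* = 21.
Expenditure on x_1: 11.04·4.3478 = 48; share = 0.3636.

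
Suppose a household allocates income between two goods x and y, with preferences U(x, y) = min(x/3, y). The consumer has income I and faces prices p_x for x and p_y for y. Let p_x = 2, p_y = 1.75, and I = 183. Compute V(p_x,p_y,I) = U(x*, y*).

V = 23.6129

Leontief preferences: the optimum is at the kink where x/3 = y/1, i.e. y = (1/3)·x.
Budget: p_x·x + p_y·(1/3)·x = I, so (3·p_x + p_y)·x = 3·I.
Demand: x*(p_x,p_y,I) = 3·I/(3·p_x + p_y), y* = I/(3·p_x + p_y).
Here 3·2 + 1.75 = 7.75, giving x* = 70.8387 and y* = 23.6129.
Utility at the optimum: U(70.8387, 23.6129) = 23.6129.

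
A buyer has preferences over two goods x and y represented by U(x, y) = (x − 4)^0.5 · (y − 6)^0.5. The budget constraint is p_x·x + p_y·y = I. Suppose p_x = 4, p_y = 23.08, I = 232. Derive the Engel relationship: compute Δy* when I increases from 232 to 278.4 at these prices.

Discretionary income = 232 − 4·4 − 6·23.08 = 77.52; y* = 6 + 0.5·77.52/23.08 = 7.6794.
At I' = 278.4: y* = 8.6846. Change: 8.6846 − 7.6794 = 1.0052.

Δy* = 1.0052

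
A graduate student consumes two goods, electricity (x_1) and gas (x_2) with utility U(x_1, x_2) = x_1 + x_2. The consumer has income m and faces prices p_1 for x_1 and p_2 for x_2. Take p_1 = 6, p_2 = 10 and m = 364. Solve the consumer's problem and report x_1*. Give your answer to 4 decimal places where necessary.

x_1* = 60.6667

Perfect substitutes: compare marginal utility per dollar. 1/p_1 vs 1/p_2 → 0.1667 vs 0.1.
x_1 gives more utility per dollar, so spend all income on x_1: x_1* = m/p_1, x_2* = 0.
Numerically: x_1* = 60.6667, x_2* = 0.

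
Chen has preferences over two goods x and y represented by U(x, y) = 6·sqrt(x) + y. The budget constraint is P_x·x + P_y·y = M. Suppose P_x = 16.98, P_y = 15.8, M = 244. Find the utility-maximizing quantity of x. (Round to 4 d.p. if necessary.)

Utility is quasi-linear in y; the FOC for x is 3/√x = P_x/P_y.
Thus x* = (3·P_y/P_x)² — independent of M — with the rest of income spent on y.
Plugging in: x* = (3·15.8/16.98)² = 7.7926.

x* = 7.7926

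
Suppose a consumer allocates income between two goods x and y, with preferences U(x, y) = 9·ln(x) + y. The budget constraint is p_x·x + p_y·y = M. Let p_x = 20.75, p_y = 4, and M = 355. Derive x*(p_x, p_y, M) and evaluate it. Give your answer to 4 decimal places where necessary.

Set MRS = p_x/p_y: (9/x)/1 = p_x/p_y.
So x*(p_x,p_y) = 9·p_y/p_x, independent of income; and y* = (M − 9·p_y)/p_y.
At the given prices: x* = 9·4/20.75 = 1.7349.

x* = 1.7349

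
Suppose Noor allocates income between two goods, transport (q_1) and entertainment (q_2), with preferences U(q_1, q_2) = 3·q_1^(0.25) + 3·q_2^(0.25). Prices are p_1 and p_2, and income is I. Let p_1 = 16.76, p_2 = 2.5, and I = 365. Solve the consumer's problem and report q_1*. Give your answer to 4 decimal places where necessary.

MRS = MU_q_1/MU_q_2 = (q_2/q_1)^(0.75). Set equal to p_1/p_2.
Solve for the ratio: q_2/q_1 = [p_1/p_2]^(4/3).
With the ratio pinned down, the budget gives q_1* = I/(p_1 + p_2·(q_2/q_1)) and q_2* = (q_2/q_1)·q_1*.
Numerically q_2/q_1 = 12.64092, so q_1* = 365/(16.76 + 2.5·12.64092) = 7.5472.

q_1* = 7.5472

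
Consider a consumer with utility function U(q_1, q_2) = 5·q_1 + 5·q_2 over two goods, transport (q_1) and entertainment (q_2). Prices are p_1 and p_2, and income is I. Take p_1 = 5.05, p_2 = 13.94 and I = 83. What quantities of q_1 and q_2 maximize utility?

Perfect substitutes: compare marginal utility per dollar. 5/p_1 vs 5/p_2 → 0.9901 vs 0.3587.
q_1 gives more utility per dollar, so spend all income on q_1: q_1* = I/p_1, q_2* = 0.
Numerically: q_1* = 16.4356, q_2* = 0.

q_1* = 16.4356, q_2* = 0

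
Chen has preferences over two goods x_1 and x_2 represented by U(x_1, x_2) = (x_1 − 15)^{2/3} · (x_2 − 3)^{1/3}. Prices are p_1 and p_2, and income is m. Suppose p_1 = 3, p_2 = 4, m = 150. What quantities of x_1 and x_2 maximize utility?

x_1* = 35.6667, x_2* = 10.75

MRS = 2·(x_2−3)/(x_1−15). Tangency with p_1/p_2 gives x_2−3 = (1/2)·(p_1/p_2)·(x_1−15).
After buying the subsistence bundle (15, 3), a share 2/3 of the remaining income goes to x_1: x_1* = 15 + 2/3·(m − 15p_1 − 3p_2)/p_1.
Discretionary income = 150 − 15·3 − 3·4 = 93; x_1* = 15 + 2/3·93/3 = 35.6667; x_2* = 3 + 1/3·93/4 = 10.75.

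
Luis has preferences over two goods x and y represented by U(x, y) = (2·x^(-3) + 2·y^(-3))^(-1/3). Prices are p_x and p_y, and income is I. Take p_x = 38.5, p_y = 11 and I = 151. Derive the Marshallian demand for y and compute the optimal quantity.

y* = 3.8572

MU_x ∝ 2·x^(-4), MU_y ∝ 2·y^(-4), so MRS = (y/x)^(4) = p_x/p_y.
Solve for the ratio: y/x = [p_x/p_y]^(0.25).
Substitute y = (y/x)·x into the budget: x* = I/(p_x + p_y·(y/x)).
Numerically y/x = 1.367782, so x* = 151/(38.5 + 11·1.367782) = 2.82 and y* = 1.367782·2.82 = 3.8572.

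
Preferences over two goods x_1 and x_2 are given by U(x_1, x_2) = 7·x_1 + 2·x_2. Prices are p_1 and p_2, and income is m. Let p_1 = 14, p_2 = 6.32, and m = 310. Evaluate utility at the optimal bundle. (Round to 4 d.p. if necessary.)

V = 155

Linear utility — the consumer picks whichever good has higher MU/price: 7/14 = 0.5 vs 2/6.32 = 0.3165.
x_1 gives more utility per dollar, so spend all income on x_1: x_1* = m/p_1, x_2* = 0.
Numerically: x_1* = 22.1429, x_2* = 0.
Utility at the optimum: U(22.1429, 0) = 155.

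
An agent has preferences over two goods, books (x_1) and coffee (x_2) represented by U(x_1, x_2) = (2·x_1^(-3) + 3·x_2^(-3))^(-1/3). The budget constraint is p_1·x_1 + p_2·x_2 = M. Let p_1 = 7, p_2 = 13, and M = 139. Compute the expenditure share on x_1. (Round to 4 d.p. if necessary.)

share on x_1 = 0.3622

MRS = MU_x_1/MU_x_2 = (2/3)·(x_2/x_1)^(4). Set equal to p_1/p_2.
Hence x_2/x_1 = ((3/2)·p_1/p_2)^(1/(4)), i.e. raised to the 0.25 power.
With the ratio pinned down, the budget gives x_1* = M/(p_1 + p_2·(x_2/x_1)) and x_2* = (x_2/x_1)·x_1*.
Numerically x_2/x_1 = 0.948007, so x_1* = 139/(7 + 13·0.948007) = 7.1931 and x_2* = 0.948007·7.1931 = 6.8191.
Expenditure on x_1: 7·7.1931 = 50.3517; share = 0.3622.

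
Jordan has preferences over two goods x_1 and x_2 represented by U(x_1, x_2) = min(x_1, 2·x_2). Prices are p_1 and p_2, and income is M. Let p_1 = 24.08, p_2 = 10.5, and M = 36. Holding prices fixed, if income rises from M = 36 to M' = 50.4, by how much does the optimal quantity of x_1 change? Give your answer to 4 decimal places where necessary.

Δx_1* = 0.491

With perfect complements, no substitution: consume in ratio x_1:x_2 = 2:1.
Budget: p_1·x_1 + p_2·(1/2)·x_1 = M, so (2·p_1 + p_2)·x_1 = 2·M.
Demand: x_1*(p_1,p_2,M) = 2·M/(2·p_1 + p_2), x_2* = M/(2·p_1 + p_2).
Here 2·24.08 + 10.5 = 58.66, giving x_1* = 1.2274.
At M' = 50.4: x_1* = 1.7184. Change: 1.7184 − 1.2274 = 0.491.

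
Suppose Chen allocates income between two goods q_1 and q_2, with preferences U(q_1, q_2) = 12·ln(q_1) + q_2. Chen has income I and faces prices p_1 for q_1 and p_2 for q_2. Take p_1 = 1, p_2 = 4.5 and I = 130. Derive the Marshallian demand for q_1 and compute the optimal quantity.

Set MRS = p_1/p_2: (12/q_1)/1 = p_1/p_2.
So q_1*(p_1,p_2) = 12·p_2/p_1, independent of income; and q_2* = (I − 12·p_2)/p_2.
At the given prices: q_1* = 12·4.5/1 = 54.

q_1* = 54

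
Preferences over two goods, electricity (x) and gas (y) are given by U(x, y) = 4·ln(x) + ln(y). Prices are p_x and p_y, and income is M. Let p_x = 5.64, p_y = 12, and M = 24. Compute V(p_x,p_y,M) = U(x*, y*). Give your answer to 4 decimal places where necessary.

V = 3.9838

MU_x/MU_y = (4·y)/(x); tangency sets this equal to p_x/p_y.
So 4·p_y·y = p_x·x; combined with the budget, a share 0.8 of income goes to x.
Demand: x*(p_x,p_y,M) = 0.8·M/p_x and y* = 0.2·M/p_y.
At p_x=5.64, p_y=12, M=24: x* = 0.8·24/5.64 = 3.4043, y* = 0.4.
Utility at the optimum: U(3.4043, 0.4) = 3.9838.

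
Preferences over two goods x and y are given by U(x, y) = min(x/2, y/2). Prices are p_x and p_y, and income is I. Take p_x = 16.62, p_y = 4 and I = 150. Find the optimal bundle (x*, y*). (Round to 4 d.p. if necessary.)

x* = 7.2745, y* = 7.2745

Leontief preferences: the optimum is at the kink where x/2 = y/2, i.e. y = x.
Budget: p_x·x + p_y·x = I, so (2·p_x + 2·p_y)·x = 2·I.
Demand: x*(p_x,p_y,I) = 2·I/(2·p_x + 2·p_y), y* = 2·I/(2·p_x + 2·p_y).
Here 2·16.62 + 2·4 = 41.24, giving x* = 7.2745 and y* = 7.2745.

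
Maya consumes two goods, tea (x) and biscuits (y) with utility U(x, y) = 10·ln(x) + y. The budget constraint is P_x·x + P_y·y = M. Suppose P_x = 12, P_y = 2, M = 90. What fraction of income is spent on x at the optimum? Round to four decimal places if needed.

MU_x = 10/x, MU_y = 1. Tangency: 10/x = P_x/P_y.
So x*(P_x,P_y) = 10·P_y/P_x, independent of income; and y* = (M − 10·P_y)/P_y.
At the given prices: x* = 10·2/12 = 1.6667, and y* = 35.
Expenditure on x: 12·1.6667 = 20; share = 0.2222.

share on x = 0.2222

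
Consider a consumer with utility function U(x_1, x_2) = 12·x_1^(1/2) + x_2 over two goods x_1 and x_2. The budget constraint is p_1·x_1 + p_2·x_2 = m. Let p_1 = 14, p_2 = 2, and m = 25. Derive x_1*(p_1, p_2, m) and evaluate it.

x_1* = 0.7347

Utility is quasi-linear in x_2; the FOC for x_1 is 6/√x_1 = p_1/p_2.
Solve: √x_1 = 6·p_2/p_1, so x_1*(p_1,p_2) = (6·p_2/p_1)², and x_2* = (m − p_1·x_1*)/p_2.
Plugging in: x_1* = (6·2/14)² = 0.7347.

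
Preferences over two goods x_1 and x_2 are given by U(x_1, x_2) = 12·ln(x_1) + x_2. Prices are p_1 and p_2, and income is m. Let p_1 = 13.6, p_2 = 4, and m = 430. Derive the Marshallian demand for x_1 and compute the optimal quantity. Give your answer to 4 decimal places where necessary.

x_1* = 3.5294

So x_1*(p_1,p_2) = 12·p_2/p_1, independent of income; and x_2* = (m − 12·p_2)/p_2.
At the given prices: x_1* = 12·4/13.6 = 3.5294.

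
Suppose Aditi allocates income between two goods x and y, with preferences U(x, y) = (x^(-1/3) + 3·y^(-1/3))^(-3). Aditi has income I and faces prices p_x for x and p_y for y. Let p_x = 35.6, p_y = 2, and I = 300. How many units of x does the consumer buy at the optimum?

From the CES first-order condition, (1/3)·(y/x)^(4/3) = p_x/p_y.
Solve for the ratio: y/x = [3·p_x/p_y]^(0.75).
With the ratio pinned down, the budget gives x* = I/(p_x + p_y·(y/x)) and y* = (y/x)·x*.
Numerically y/x = 19.754041, so x* = 300/(35.6 + 2·19.754041) = 3.9942.

x* = 3.9942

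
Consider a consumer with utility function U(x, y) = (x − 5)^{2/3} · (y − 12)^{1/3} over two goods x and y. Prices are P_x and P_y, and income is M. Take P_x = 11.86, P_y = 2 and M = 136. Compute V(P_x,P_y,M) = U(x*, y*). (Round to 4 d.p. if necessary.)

V = 4.2558

MRS = 2·(y−12)/(x−5). Tangency with P_x/P_y gives y−12 = (1/2)·(P_x/P_y)·(x−5).
Substituting into the budget: x* = 5 + 2/3·(M − 5·P_x − 12·P_y)/P_x, and y* = 12 + 1/3·(…)/P_y.
Discretionary income = 136 − 5·11.86 − 12·2 = 52.7; x* = 5 + 2/3·52.7/11.86 = 7.9623; y* = 12 + 1/3·52.7/2 = 20.7833.
Utility at the optimum: U(7.9623, 20.7833) = 4.2558.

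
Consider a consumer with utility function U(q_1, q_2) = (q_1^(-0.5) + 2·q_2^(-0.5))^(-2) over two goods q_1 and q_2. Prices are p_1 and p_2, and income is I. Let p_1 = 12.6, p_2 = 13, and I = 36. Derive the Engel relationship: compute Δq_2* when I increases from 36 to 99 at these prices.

Δq_2* = 2.9851

MRS = MU_q_1/MU_q_2 = (1/2)·(q_2/q_1)^(1.5). Set equal to p_1/p_2.
Solve for the ratio: q_2/q_1 = [2·p_1/p_2]^(2/3).
With the ratio pinned down, the budget gives q_1* = I/(p_1 + p_2·(q_2/q_1)) and q_2* = (q_2/q_1)·q_1*.
Numerically q_2/q_1 = 1.55467, so q_1* = 36/(12.6 + 13·1.55467) = 1.0972 and q_2* = 1.55467·1.0972 = 1.7058.
At I' = 99: q_2* = 4.6909. Change: 4.6909 − 1.7058 = 2.9851.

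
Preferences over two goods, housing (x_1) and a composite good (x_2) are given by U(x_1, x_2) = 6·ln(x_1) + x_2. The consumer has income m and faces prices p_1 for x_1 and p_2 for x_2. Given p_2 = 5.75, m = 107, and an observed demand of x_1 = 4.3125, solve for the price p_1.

p_1 = 8

MU_x_1 = 6/x_1, MU_x_2 = 1. Tangency: 6/x_1 = p_1/p_2.
So x_1*(p_1,p_2) = 6·p_2/p_1, independent of income; and x_2* = (m − 6·p_2)/p_2.
Set x_1* = 4.3125 in the demand function and solve for p_1: p_1 = 8.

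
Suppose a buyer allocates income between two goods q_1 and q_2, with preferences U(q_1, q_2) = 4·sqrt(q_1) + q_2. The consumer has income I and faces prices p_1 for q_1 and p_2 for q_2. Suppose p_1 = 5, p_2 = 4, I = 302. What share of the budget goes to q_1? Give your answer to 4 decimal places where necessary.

share on q_1 = 0.0424

Thus q_1* = (2·p_2/p_1)² — independent of I — with the rest of income spent on q_2.
Plugging in: q_1* = (2·4/5)² = 2.56, q_2* = 72.3.
Expenditure on q_1: 5·2.56 = 12.8; share = 0.0424.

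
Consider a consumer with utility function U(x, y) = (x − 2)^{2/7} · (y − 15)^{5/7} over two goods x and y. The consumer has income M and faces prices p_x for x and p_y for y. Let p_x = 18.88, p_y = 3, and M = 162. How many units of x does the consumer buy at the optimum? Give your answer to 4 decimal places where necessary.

x* = 3.1992

MRS = (2/5)·(y−15)/(x−2). Tangency with p_x/p_y gives y−15 = (5/2)·(p_x/p_y)·(x−2).
After buying the subsistence bundle (2, 15), a share 2/7 of the remaining income goes to x: x* = 2 + 2/7·(M − 2p_x − 15p_y)/p_x.
Discretionary income = 162 − 2·18.88 − 15·3 = 79.24; x* = 2 + 2/7·79.24/18.88 = 3.1992.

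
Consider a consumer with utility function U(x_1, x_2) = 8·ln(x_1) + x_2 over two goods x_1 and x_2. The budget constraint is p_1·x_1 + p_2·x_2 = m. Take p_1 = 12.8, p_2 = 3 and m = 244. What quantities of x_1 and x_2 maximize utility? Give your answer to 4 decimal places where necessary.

x_1* = 1.875, x_2* = 73.3333

Set MRS = p_1/p_2: (8/x_1)/1 = p_1/p_2.
So x_1*(p_1,p_2) = 8·p_2/p_1, independent of income; and x_2* = (m − 8·p_2)/p_2.
At the given prices: x_1* = 8·3/12.8 = 1.875, and x_2* = 73.3333.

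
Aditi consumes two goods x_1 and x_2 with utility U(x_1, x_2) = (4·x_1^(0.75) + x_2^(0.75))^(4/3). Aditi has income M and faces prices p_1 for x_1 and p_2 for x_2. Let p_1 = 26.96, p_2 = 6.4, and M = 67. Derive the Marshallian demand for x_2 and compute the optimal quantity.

x_2* = 2.366

Substitute x_2 = (x_2/x_1)·x_1 into the budget: x_1* = M/(p_1 + p_2·(x_2/x_1)).
Numerically x_2/x_1 = 1.230041, so x_1* = 67/(26.96 + 6.4·1.230041) = 1.9235 and x_2* = 1.230041·1.9235 = 2.366.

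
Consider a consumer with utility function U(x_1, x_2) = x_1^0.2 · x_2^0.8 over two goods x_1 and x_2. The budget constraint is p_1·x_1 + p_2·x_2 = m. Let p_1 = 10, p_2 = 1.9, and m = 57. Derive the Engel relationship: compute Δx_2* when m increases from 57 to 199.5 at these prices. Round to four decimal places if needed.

Δx_2* = 60

Tangency: MRS = (1/4)·x_2/x_1 = p_1/p_2.
So 0.2·p_2·x_2 = 0.8·p_1·x_1; combined with the budget, a share 0.2 of income goes to x_1.
Demand: x_1*(p_1,p_2,m) = 0.2·m/p_1 and x_2* = 0.8·m/p_2.
At p_1=10, p_2=1.9, m=57: x_2* = 0.8·57/1.9 = 24.
At m' = 199.5: x_2* = 84. Change: 84 − 24 = 60.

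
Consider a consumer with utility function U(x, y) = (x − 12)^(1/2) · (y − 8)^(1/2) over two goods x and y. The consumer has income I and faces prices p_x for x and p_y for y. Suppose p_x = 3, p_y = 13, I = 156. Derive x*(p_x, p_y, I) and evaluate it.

Substituting into the budget: x* = 12 + 0.5·(I − 12·p_x − 8·p_y)/p_x, and y* = 8 + 0.5·(…)/p_y.
Discretionary income = 156 − 12·3 − 8·13 = 16; x* = 12 + 0.5·16/3 = 14.6667.

x* = 14.6667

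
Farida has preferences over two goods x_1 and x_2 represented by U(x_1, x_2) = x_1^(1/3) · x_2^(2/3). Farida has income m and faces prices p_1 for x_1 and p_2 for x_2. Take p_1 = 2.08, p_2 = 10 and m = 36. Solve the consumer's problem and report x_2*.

Tangency: MRS = (1/2)·x_2/x_1 = p_1/p_2.
Rearranging, p_2·x_2 = 2·p_1·x_1. Substituting into the budget gives p_1·x_1·(1 + 2) = m.
Demand: x_1*(p_1,p_2,m) = 1/3·m/p_1 and x_2* = 2/3·m/p_2.
At p_1=2.08, p_2=10, m=36: x_2* = 2/3·36/10 = 2.4.

x_2* = 2.4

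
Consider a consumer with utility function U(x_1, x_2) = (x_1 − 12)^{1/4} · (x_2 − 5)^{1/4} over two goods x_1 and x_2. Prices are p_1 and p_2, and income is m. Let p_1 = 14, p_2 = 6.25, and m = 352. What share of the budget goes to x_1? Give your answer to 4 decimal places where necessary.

This is Cobb-Douglas in (x_1−12, x_2−5): tangency gives 0.25·p_2·(x_2−5) = 0.25·p_1·(x_1−12).
After buying the subsistence bundle (12, 5), a share 0.5 of the remaining income goes to x_1: x_1* = 12 + 0.5·(m − 12p_1 − 5p_2)/p_1.
Discretionary income = 352 − 12·14 − 5·6.25 = 152.75; x_1* = 12 + 0.5·152.75/14 = 17.4554; x_2* = 5 + 0.5·152.75/6.25 = 17.22.
Expenditure on x_1: 14·17.4554 = 244.375; share = 0.6942.

share on x_1 = 0.6942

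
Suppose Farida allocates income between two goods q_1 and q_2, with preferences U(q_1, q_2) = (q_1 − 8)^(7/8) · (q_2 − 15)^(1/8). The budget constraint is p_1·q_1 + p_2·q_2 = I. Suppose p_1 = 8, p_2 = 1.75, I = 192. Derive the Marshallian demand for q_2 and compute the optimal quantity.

Substituting into the budget: q_1* = 8 + 0.875·(I − 8·p_1 − 15·p_2)/p_1, and q_2* = 15 + 0.125·(…)/p_2.
Discretionary income = 192 − 8·8 − 15·1.75 = 101.75; q_2* = 15 + 0.125·101.75/1.75 = 22.2679.

q_2* = 22.2679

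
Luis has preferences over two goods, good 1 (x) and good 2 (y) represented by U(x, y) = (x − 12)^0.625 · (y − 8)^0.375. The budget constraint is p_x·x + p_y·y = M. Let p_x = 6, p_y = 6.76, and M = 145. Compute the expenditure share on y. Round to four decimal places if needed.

After buying the subsistence bundle (12, 8), a share 0.625 of the remaining income goes to x: x* = 12 + 0.625·(M − 12p_x − 8p_y)/p_x.
Discretionary income = 145 − 12·6 − 8·6.76 = 18.92; x* = 12 + 0.625·18.92/6 = 13.9708; y* = 8 + 0.375·18.92/6.76 = 9.0496.
Expenditure on y: 6.76·9.0496 = 61.175; share = 0.4219.

share on y = 0.4219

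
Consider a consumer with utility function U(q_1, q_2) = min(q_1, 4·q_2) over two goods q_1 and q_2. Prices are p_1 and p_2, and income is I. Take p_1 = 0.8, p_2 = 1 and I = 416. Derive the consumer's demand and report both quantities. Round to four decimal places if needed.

With perfect complements, no substitution: consume in ratio q_1:q_2 = 4:1.
Budget: p_1·q_1 + p_2·(1/4)·q_1 = I, so (4·p_1 + p_2)·q_1 = 4·I.
Demand: q_1*(p_1,p_2,I) = 4·I/(4·p_1 + p_2), q_2* = I/(4·p_1 + p_2).
Here 4·0.8 + 1 = 4.2, giving q_1* = 396.1905 and q_2* = 99.0476.

q_1* = 396.1905, q_2* = 99.0476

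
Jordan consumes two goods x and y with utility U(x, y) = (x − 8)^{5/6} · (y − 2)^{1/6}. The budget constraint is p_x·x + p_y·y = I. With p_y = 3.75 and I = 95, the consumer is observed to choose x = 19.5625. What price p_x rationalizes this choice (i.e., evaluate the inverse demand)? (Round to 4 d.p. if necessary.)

MRS = 5·(y−2)/(x−8). Tangency with p_x/p_y gives y−2 = (1/5)·(p_x/p_y)·(x−8).
After buying the subsistence bundle (8, 2), a share 5/6 of the remaining income goes to x: x* = 8 + 5/6·(I − 8p_x − 2p_y)/p_x.
Set x* = 19.5625 in the demand function and solve for p_x: p_x = 4.

p_x = 4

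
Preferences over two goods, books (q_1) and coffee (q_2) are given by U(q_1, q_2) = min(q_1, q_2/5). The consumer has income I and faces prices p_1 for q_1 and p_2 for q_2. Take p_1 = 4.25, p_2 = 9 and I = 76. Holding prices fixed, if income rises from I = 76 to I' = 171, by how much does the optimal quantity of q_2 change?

Δq_2* = 9.6447

Leontief preferences: the optimum is at the kink where q_1/1 = q_2/5, i.e. q_2 = 5·q_1.
Budget: p_1·q_1 + p_2·5·q_1 = I, so (p_1 + 5·p_2)·q_1 = I.
Demand: q_1*(p_1,p_2,I) = I/(p_1 + 5·p_2), q_2* = 5·I/(p_1 + 5·p_2).
Here 4.25 + 5·9 = 49.25, giving q_2* = 7.7157.
At I' = 171: q_2* = 17.3604. Change: 17.3604 − 7.7157 = 9.6447.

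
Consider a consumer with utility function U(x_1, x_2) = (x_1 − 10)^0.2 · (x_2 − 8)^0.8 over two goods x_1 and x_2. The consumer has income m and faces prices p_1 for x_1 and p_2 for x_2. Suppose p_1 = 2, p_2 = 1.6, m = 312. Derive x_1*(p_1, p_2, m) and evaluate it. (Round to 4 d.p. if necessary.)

x_1* = 37.92

Let x_1' = x_1−10, x_2' = x_2−8. MRS = (1/4)·x_2'/x_1' = p_1/p_2.
Substituting into the budget: x_1* = 10 + 0.2·(m − 10·p_1 − 8·p_2)/p_1, and x_2* = 8 + 0.8·(…)/p_2.
Discretionary income = 312 − 10·2 − 8·1.6 = 279.2; x_1* = 10 + 0.2·279.2/2 = 37.92.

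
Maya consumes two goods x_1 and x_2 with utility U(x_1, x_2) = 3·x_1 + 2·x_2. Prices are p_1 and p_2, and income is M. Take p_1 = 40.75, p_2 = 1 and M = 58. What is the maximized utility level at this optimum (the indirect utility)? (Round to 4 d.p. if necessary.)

V = 116

x_2 gives more utility per dollar, so spend all income on x_2: x_2* = M/p_2, x_1* = 0.
Numerically: x_1* = 0, x_2* = 58.
Utility at the optimum: U(0, 58) = 116.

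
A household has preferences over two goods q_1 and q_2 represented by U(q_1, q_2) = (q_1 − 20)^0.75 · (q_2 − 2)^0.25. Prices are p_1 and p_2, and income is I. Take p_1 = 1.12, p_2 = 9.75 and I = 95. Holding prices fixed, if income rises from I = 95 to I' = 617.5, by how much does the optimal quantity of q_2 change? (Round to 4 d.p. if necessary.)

Δq_2* = 13.3974

Let q_1' = q_1−20, q_2' = q_2−2. MRS = 3·q_2'/q_1' = p_1/p_2.
Substituting into the budget: q_1* = 20 + 0.75·(I − 20·p_1 − 2·p_2)/p_1, and q_2* = 2 + 0.25·(…)/p_2.
Discretionary income = 95 − 20·1.12 − 2·9.75 = 53.1; q_2* = 2 + 0.25·53.1/9.75 = 3.3615.
At I' = 617.5: q_2* = 16.759. Change: 16.759 − 3.3615 = 13.3974.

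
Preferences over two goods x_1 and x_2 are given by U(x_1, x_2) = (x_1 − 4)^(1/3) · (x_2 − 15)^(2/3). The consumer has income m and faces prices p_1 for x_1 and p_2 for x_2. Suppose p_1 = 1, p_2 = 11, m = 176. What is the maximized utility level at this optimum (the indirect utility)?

V = 0.7489

Substituting into the budget: x_1* = 4 + 1/3·(m − 4·p_1 − 15·p_2)/p_1, and x_2* = 15 + 2/3·(…)/p_2.
Discretionary income = 176 − 4·1 − 15·11 = 7; x_1* = 4 + 1/3·7/1 = 6.3333; x_2* = 15 + 2/3·7/11 = 15.4242.
Utility at the optimum: U(6.3333, 15.4242) = 0.7489.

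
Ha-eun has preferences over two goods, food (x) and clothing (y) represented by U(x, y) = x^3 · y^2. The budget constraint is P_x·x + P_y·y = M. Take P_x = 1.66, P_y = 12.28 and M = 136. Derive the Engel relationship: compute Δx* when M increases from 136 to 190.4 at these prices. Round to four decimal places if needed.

Tangency: MRS = (3/2)·y/x = P_x/P_y.
Rearranging, P_y·y = (2/3)·P_x·x. Substituting into the budget gives P_x·x·(1 + (2/3)) = M.
Demand: x*(P_x,P_y,M) = 0.6·M/P_x and y* = 0.4·M/P_y.
At P_x=1.66, P_y=12.28, M=136: x* = 0.6·136/1.66 = 49.1566.
At M' = 190.4: x* = 68.8193. Change: 68.8193 − 49.1566 = 19.6627.

Δx* = 19.6627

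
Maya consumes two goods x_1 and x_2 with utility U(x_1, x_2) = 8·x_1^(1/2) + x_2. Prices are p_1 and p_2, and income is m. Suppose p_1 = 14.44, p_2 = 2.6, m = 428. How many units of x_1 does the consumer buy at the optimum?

MU_x_1 = 4/√x_1, MU_x_2 = 1. Tangency: 4/√x_1 = p_1/p_2.
Thus x_1* = (4·p_2/p_1)² — independent of m — with the rest of income spent on x_2.
Plugging in: x_1* = (4·2.6/14.44)² = 0.5187.

x_1* = 0.5187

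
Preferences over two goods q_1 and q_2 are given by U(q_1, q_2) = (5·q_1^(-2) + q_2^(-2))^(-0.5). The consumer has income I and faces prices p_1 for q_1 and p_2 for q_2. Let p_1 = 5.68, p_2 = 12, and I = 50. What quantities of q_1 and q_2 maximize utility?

q_1* = 4.4847, q_2* = 2.0439

MU_q_1 ∝ 5·q_1^(-3), MU_q_2 ∝ q_2^(-3), so MRS = 5·(q_2/q_1)^(3) = p_1/p_2.
Solve for the ratio: q_2/q_1 = [(1/5)·p_1/p_2]^(1/3).
Substitute q_2 = (q_2/q_1)·q_1 into the budget: q_1* = I/(p_1 + p_2·(q_2/q_1)).
Numerically q_2/q_1 = 0.455756, so q_1* = 50/(5.68 + 12·0.455756) = 4.4847 and q_2* = 0.455756·4.4847 = 2.0439.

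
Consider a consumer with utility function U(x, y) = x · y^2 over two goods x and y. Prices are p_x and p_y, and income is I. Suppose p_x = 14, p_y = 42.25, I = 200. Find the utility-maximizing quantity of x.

The MRS is (1/2)·y/x. Set MRS = p_x/p_y.
So p_y·y = 2·p_x·x; combined with the budget, a share 1/3 of income goes to x.
Demand: x*(p_x,p_y,I) = 1/3·I/p_x and y* = 2/3·I/p_y.
At p_x=14, p_y=42.25, I=200: x* = 1/3·200/14 = 4.7619.

x* = 4.7619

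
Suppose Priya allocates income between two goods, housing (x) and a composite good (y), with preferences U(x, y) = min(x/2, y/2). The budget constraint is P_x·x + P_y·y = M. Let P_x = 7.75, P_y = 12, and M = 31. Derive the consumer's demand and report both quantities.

x* = 1.5696, y* = 1.5696

With perfect complements, no substitution: consume in ratio x:y = 2:2.
Budget: P_x·x + P_y·x = M, so (2·P_x + 2·P_y)·x = 2·M.
Demand: x*(P_x,P_y,M) = 2·M/(2·P_x + 2·P_y), y* = 2·M/(2·P_x + 2·P_y).
Here 2·7.75 + 2·12 = 39.5, giving x* = 1.5696 and y* = 1.5696.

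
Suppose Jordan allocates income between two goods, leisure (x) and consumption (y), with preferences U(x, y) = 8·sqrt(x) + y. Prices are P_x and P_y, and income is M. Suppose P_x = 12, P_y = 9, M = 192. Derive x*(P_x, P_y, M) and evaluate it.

x* = 9

Utility is quasi-linear in y; the FOC for x is 4/√x = P_x/P_y.
Solve: √x = 4·P_y/P_x, so x*(P_x,P_y) = (4·P_y/P_x)², and y* = (M − P_x·x*)/P_y.
Plugging in: x* = (4·9/12)² = 9.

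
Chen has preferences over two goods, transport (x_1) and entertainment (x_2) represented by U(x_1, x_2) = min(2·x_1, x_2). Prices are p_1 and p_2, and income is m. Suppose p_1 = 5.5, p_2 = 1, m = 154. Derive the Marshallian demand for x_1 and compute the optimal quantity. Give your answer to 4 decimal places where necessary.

x_1* = 20.5333

Leontief preferences: the optimum is at the kink where x_1/1 = x_2/2, i.e. x_2 = 2·x_1.
Budget: p_1·x_1 + p_2·2·x_1 = m, so (p_1 + 2·p_2)·x_1 = m.
Demand: x_1*(p_1,p_2,m) = m/(p_1 + 2·p_2), x_2* = 2·m/(p_1 + 2·p_2).
Here 5.5 + 2·1 = 7.5, giving x_1* = 20.5333.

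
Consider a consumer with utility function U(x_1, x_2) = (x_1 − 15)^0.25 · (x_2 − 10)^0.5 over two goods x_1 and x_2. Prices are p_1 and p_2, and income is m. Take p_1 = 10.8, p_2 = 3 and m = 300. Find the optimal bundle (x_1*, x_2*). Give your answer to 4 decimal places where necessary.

Let x_1' = x_1−15, x_2' = x_2−10. MRS = (1/2)·x_2'/x_1' = p_1/p_2.
After buying the subsistence bundle (15, 10), a share 1/3 of the remaining income goes to x_1: x_1* = 15 + 1/3·(m − 15p_1 − 10p_2)/p_1.
Discretionary income = 300 − 15·10.8 − 10·3 = 108; x_1* = 15 + 1/3·108/10.8 = 18.3333; x_2* = 10 + 2/3·108/3 = 34.

x_1* = 18.3333, x_2* = 34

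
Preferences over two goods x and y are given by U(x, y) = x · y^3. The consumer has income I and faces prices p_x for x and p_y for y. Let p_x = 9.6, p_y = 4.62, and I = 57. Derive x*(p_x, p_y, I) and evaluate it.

MU_x/MU_y = (y)/(3·x); tangency sets this equal to p_x/p_y.
Rearranging, p_y·y = 3·p_x·x. Substituting into the budget gives p_x·x·(1 + 3) = I.
Demand: x*(p_x,p_y,I) = 0.25·I/p_x and y* = 0.75·I/p_y.
At p_x=9.6, p_y=4.62, I=57: x* = 0.25·57/9.6 = 1.4844.

x* = 1.4844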